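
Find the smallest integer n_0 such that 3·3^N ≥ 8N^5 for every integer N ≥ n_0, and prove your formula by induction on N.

n_0 = 13

At N = 12: 1594323 < 1990656, so the inequality fails and n_0 ≥ 13. We prove 3·3^N ≥ 8N^5 for all N ≥ 13.
Base step (N = 13): 3·3^N = 4782969 and 8N^5 = 2970344, so 4782969 ≥ 2970344.
Inductive step: assume the claim holds for N = m, so 3·3^m ≥ 8m^5.
Then 3·3^(m + 1) = 3·(3·3^m) ≥ 3·(8m^5).
Also, for m ≥ 13 we have 3·(8m^5) ≥ 8(m+1)^5, since 3 ≥ (1 + 1/m)^5 for all m ≥ 13.
Combining, 3·3^(m + 1) ≥ 8(m+1)^5.
By the principle of mathematical induction, the result holds for all N ≥ 13.
Hence the smallest such n_0 is 13.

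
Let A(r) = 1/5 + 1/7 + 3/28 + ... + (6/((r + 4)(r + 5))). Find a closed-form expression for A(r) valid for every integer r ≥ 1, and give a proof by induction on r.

We claim A(r) = 6r/(5(r + 5)) for all r ≥ 1.
Base case (r = 1): A(1) = 1/5, and the closed form gives 1/5. They agree.
For the inductive step, assume it holds for an arbitrary j ≥ 1, so A(j) = 6j/(5(j + 5)).
Then A(j+1) = A(j) + (6/((j + 5)(j + 6))) = (6j/(5(j + 5))) + (6/((j + 5)(j + 6))).
Simplifying, A(j+1) = 6(j + 1)/(5(j + 6)) = 6(j+1)/(5((j+1) + 5)),
which is the closed form with r = j+1.
By the principle of mathematical induction, the result holds for all r ≥ 1.

A(r) = 6r/(5(r + 5))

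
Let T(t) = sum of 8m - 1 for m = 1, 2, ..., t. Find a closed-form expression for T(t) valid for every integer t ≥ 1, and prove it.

We claim T(t) = t(4t + 3) for all t ≥ 1.
Base step (t = 1): T(1) = 7, and the closed form gives 7. They agree.
For the inductive step, assume it holds for an arbitrary m ≥ 1, so T(m) = m(4m + 3).
Then T(m+1) = T(m) + (8m + 7) = (m(4m + 3)) + (8m + 7).
Simplifying, T(m+1) = (m + 1)(4m + 7) = (m+1)(4(m+1) + 3),
which is the closed form with t = m+1.
By the principle of mathematical induction, the result holds for all t ≥ 1.

T(t) = t(4t + 3)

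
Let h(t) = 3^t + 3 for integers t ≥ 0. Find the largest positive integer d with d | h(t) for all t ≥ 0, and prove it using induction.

d = 2

Computing the first values: h(0) = 4 and h(1) = 6; gcd(4, 6) = 2, so d ≤ 2.
We prove 2 | 3^t + 3 for all t ≥ 0 by induction on t.
Base step (t = 0): h(0) = 4 = 2·(2), so 2 | h(0).
Inductive step: suppose the statement holds for some i ≥ 0, i.e. 2 | h(i). Then
h(i+1) = 3^(i+1) + 3 = 3·(3^i + 3) - 6 = 3·h(i) - 6. The first term is divisible by 2 by the inductive hypothesis, and -6 is divisible by 2. Hence 2 | h(i+1).
By induction, the statement is established for all t ≥ 0.
Therefore the largest such d is 2.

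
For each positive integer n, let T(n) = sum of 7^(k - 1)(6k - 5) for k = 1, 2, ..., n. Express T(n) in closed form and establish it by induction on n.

T(n) = 7^n(n - 1) + 1

We claim T(n) = 7^n(n - 1) + 1 for all n ≥ 1.
For the base case n = 1: T(1) = 1, and the closed form gives 1. They agree.
For the inductive step, assume it holds for an arbitrary k ≥ 1, so T(k) = 7^k(k - 1) + 1.
Then T(k+1) = T(k) + (7^k(6k + 1)) = (7^k(k - 1) + 1) + (7^k(6k + 1)).
Simplifying, T(k+1) = 7^(k + 1)k + 1 = 7^(k+1)((k+1) - 1) + 1,
which is the closed form with n = k+1.
Hence, by induction on n, the claim holds for every n ≥ 1.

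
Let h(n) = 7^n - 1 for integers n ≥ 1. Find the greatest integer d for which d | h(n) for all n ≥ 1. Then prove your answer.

Computing the first values: h(1) = 6 and h(2) = 48; gcd(6, 48) = 6, so d ≤ 6.
We prove 6 | 7^n - 1 for all n ≥ 1 by induction on n.
Base step (n = 1): h(1) = 6 = 6·(1), so 6 | h(1).
Suppose the result is true for n = r, i.e. 6 | h(r). Then
7^{r+1} − 1^{r+1} = 7·7^r − 1·1^r = 7·(7^r − 1^r) + (6)·1^r. The first term is divisible by 6 by the inductive hypothesis, and the second term (6)·1^r is divisible by 6 since 6 | 6. Hence 6 | h(r+1).
This completes the induction.
Therefore the largest such d is 6.

d = 6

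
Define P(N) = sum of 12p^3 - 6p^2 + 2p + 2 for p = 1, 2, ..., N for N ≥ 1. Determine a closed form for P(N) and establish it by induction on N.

P(N) = N(3N^3 + 4N^2 + N + 2)

We claim P(N) = N(3N^3 + 4N^2 + N + 2) for all N ≥ 1.
Base step (N = 1): P(1) = 10, and the closed form gives 10. They agree.
Suppose the result is true for N = p, so P(p) = p(3p^3 + 4p^2 + p + 2).
Then P(p+1) = P(p) + (12p^3 + 30p^2 + 26p + 10) = (p(3p^3 + 4p^2 + p + 2)) + (12p^3 + 30p^2 + 26p + 10).
Simplifying, P(p+1) = (p + 1)(3p^3 + 13p^2 + 18p + 10) = (p+1)(3(p+1)^3 + 4(p+1)^2 + (p+1) + 2),
which is the closed form with N = p+1.
By induction, the statement is established for all N ≥ 1.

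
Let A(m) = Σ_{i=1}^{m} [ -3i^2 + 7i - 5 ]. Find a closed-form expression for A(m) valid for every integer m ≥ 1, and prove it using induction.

We claim A(m) = -m(m^2 - 2m + 2) for all m ≥ 1.
Base case (m = 1): A(1) = -1, and the closed form gives -1. They agree.
Inductive step: suppose the statement holds for some i ≥ 1, so A(i) = i(-i^2 + 2i - 2).
Then A(i+1) = A(i) + (-3i^2 + i - 1) = (i(-i^2 + 2i - 2)) + (-3i^2 + i - 1).
Simplifying, A(i+1) = -(i + 1)(i^2 + 1) = -(i+1)((i+1)^2 - 2(i+1) + 2),
which is the closed form with m = i+1.
This completes the induction.

A(m) = -m(m^2 - 2m + 2)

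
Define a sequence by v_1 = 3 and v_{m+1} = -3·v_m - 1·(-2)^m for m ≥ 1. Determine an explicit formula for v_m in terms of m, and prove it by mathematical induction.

Computing the first terms: v_1 = 3, v_2 = -7, v_3 = 17. This suggests v_m = -(-2)^m + (-3)^(m - 1).
When m = 1: the formula gives 3 = 3 = v_1.
Inductive step: assume the claim holds for m = p, so v_p = -(-2)^p + (-3)^(p - 1).
Then v_{p+1} = -3·v_p - 1·(-2)^p = -3·(-(-2)^p + (-3)^(p - 1)) - 1·(-2)^p = -(-2)^(p + 1) + (-3)^p = -(-2)^(p+1) + (-3)^((p+1) - 1),
which is the claimed formula at m = p+1.
Hence, by induction on m, the claim holds for every m ≥ 1.

v_m = -(-2)^m + (-3)^(m - 1)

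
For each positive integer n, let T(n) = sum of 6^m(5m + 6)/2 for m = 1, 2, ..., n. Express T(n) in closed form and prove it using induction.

T(n) = 3·6^n(n + 1) - 3

We claim T(n) = 3·6^n(n + 1) - 3 for all n ≥ 1.
When n = 1: T(1) = 33, and the closed form gives 33. They agree.
Suppose the result is true for n = m, so T(m) = 3·6^m(m + 1) - 3.
Then T(m+1) = T(m) + (6^m(15m + 33)) = (3·6^m(m + 1) - 3) + (6^m(15m + 33)).
Simplifying, T(m+1) = 18·6^m·m + 36·6^m - 3 = 3·6^(m+1)((m+1) + 1) - 3,
which is the closed form with n = m+1.
Hence, by induction on n, the claim holds for every n ≥ 1.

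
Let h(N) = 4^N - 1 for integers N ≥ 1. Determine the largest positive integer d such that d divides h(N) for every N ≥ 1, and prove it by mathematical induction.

d = 3

Computing the first values: h(1) = 3 and h(2) = 15; gcd(3, 15) = 3, so d ≤ 3.
We prove 3 | 4^N - 1 for all N ≥ 1 by induction on N.
When N = 1: h(1) = 3 = 3·(1), so 3 | h(1).
Inductive step: assume the claim holds for N = r, i.e. 3 | h(r). Then
4^{r+1} − 1^{r+1} = 4·4^r − 1·1^r = 4·(4^r − 1^r) + (3)·1^r. The first term is divisible by 3 by the inductive hypothesis, and the second term (3)·1^r is divisible by 3 since 3 | 3. Hence 3 | h(r+1).
By the principle of mathematical induction, the result holds for all N ≥ 1.
Therefore the largest such d is 3.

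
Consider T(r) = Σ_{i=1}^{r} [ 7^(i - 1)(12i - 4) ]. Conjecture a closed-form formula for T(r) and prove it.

T(r) = 7^r(2r - 1) + 1

We claim T(r) = 7^r(2r - 1) + 1 for all r ≥ 1.
Base case (r = 1): T(1) = 8, and the closed form gives 8. They agree.
Inductive step: suppose the statement holds for some i ≥ 1, so T(i) = 7^i(2i - 1) + 1.
Then T(i+1) = T(i) + (7^i(12i + 8)) = (7^i(2i - 1) + 1) + (7^i(12i + 8)).
Simplifying, T(i+1) = 14·7^i·i + 7·7^i + 1 = 7^(i+1)(2(i+1) - 1) + 1,
which is the closed form with r = i+1.
This completes the induction.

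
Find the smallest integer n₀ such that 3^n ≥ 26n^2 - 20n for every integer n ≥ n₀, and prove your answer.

At n = 6: 729 < 816, so the inequality fails and n₀ ≥ 7. We prove 3^n ≥ 26n^2 - 20n for all n ≥ 7.
Base step (n = 7): 3^n = 2187 and 26n^2 - 20n = 1134, so 2187 ≥ 1134.
Suppose the result is true for n = j, so 3^j ≥ 26j^2 - 20j.
Then 3^(j + 1) = 3·(3^j) ≥ 3·(26j^2 - 20j).
Also, for j ≥ 7 we have 3·(26j^2 - 20j) ≥ 26(j+1)^2 - 20(j+1), since 3·(26j^2 - 20j) − (26(j+1)^2 - 20(j+1)) = 52j^2 - 92j - 6, which is nonnegative for all j ≥ 7.
Combining, 3^(j + 1) ≥ 26(j+1)^2 - 20(j+1).
This completes the induction.
Hence the smallest such n₀ is 7.

n₀ = 7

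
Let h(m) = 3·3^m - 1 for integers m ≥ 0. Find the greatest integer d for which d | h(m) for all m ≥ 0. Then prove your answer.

Computing the first values: h(0) = 2 and h(1) = 8; gcd(2, 8) = 2, so d ≤ 2.
We prove 2 | 3·3^m - 1 for all m ≥ 0 by induction on m.
For the base case m = 0: h(0) = 2 = 2·(1), so 2 | h(0).
Suppose the result is true for m = i, i.e. 2 | h(i). Then
h(i+1) = 3·3^(i+1) - 1 = 3·(3·3^i - 1) + 2 = 3·h(i) + 2. The first term is divisible by 2 by the inductive hypothesis, and 2 is divisible by 2. Hence 2 | h(i+1).
This completes the induction.
Therefore the largest such d is 2.

d = 2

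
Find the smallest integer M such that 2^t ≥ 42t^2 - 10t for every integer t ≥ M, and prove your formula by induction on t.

At t = 12: 4096 < 5928, so the inequality fails and M ≥ 13. We prove 2^t ≥ 42t^2 - 10t for all t ≥ 13.
For the base case t = 13: 2^t = 8192 and 42t^2 - 10t = 6968, so 8192 ≥ 6968.
Inductive step: suppose the statement holds for some m ≥ 13, so 2^m ≥ 42m^2 - 10m.
Then 2^(m + 1) = 2·(2^m) ≥ 2·(42m^2 - 10m).
Also, for m ≥ 13 we have 2·(42m^2 - 10m) ≥ 42(m+1)^2 - 10(m+1), since 2·(42m^2 - 10m) − (42(m+1)^2 - 10(m+1)) = 42m^2 - 94m - 32, which is nonnegative for all m ≥ 13.
Combining, 2^(m + 1) ≥ 42(m+1)^2 - 10(m+1).
By induction, the statement is established for all t ≥ 13.
Hence the smallest such M is 13.

M = 13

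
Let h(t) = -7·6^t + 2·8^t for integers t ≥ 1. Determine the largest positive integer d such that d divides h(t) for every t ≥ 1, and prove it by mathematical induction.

Computing the first values: h(1) = -26 and h(2) = -124; gcd(-26, -124) = 2, so d ≤ 2.
We prove 2 | -7·6^t + 2·8^t for all t ≥ 1 by induction on t.
Base step (t = 1): h(1) = -26 = 2·(-13), so 2 | h(1).
Suppose the result is true for t = i, i.e. 2 | h(i). Then
h(i+1) − 8·h(i) = (-7·6^(i+1) + 2·8^(i+1)) − 8·(-7·6^i + 2·8^i) = (-7)·6^i·(6 − 8) = (14)·6^i. Since 2 | h(i) by the inductive hypothesis, 2 | 8·h(i); and 2 | 14 since 14 = 2·7. Therefore 2 | h(i+1).
This completes the induction.
Therefore the largest such d is 2.

d = 2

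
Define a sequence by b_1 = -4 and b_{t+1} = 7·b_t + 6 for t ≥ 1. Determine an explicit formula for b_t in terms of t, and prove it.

Computing the first terms: b_1 = -4, b_2 = -22, b_3 = -148. This suggests b_t = -3·7^(t - 1) - 1.
For the base case t = 1: the formula gives -4 = -4 = b_1.
Suppose the result is true for t = i, so b_i = -3·7^(i - 1) - 1.
Then b_{i+1} = 7·b_i + 6 = 7·(-3·7^(i - 1) - 1) + 6 = -3·7^i - 1 = -3·7^((i+1) - 1) - 1,
which is the claimed formula at t = i+1.
This completes the induction.

b_t = -3·7^(t - 1) - 1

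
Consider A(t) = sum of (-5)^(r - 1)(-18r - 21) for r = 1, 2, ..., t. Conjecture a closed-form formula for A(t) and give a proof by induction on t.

We claim A(t) = (-5)^t(3t + 4) - 4 for all t ≥ 1.
Base case (t = 1): A(1) = -39, and the closed form gives -39. They agree.
Inductive step: suppose the statement holds for some r ≥ 1, so A(r) = (-5)^r(3r + 4) - 4.
Then A(r+1) = A(r) + ((-5)^r(-18r - 39)) = ((-5)^r(3r + 4) - 4) + ((-5)^r(-18r - 39)).
Simplifying, A(r+1) = -15(-5)^r·r - 35(-5)^r - 4 = (-5)^(r+1)(3(r+1) + 4) - 4,
which is the closed form with t = r+1.
Hence, by induction on t, the claim holds for every t ≥ 1.

A(t) = (-5)^t(3t + 4) - 4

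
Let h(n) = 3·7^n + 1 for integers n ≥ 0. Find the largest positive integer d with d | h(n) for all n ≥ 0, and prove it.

d = 2

Computing the first values: h(0) = 4 and h(1) = 22; gcd(4, 22) = 2, so d ≤ 2.
We prove 2 | 3·7^n + 1 for all n ≥ 0 by induction on n.
Base step (n = 0): h(0) = 4 = 2·(2), so 2 | h(0).
Inductive step: suppose the statement holds for some p ≥ 0, i.e. 2 | h(p). Then
h(p+1) = 3·7^(p+1) + 1 = 7·(3·7^p + 1) - 6 = 7·h(p) - 6. The first term is divisible by 2 by the inductive hypothesis, and -6 is divisible by 2. Hence 2 | h(p+1).
By induction, the statement is established for all n ≥ 0.
Therefore the largest such d is 2.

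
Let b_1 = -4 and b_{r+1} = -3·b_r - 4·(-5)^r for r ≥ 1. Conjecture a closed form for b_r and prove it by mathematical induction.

b_r = -2(-3)^r + 2(-5)^r

Computing the first terms: b_1 = -4, b_2 = 32, b_3 = -196. This suggests b_r = -2(-3)^r + 2(-5)^r.
Base step (r = 1): the formula gives -4 = -4 = b_1.
For the inductive step, assume it holds for an arbitrary j ≥ 1, so b_j = -2(-3)^j + 2(-5)^j.
Then b_{j+1} = -3·b_j - 4·(-5)^j = -3·(-2(-3)^j + 2(-5)^j) - 4·(-5)^j = -2(-3)^(j + 1) + 2(-5)^(j + 1),
which is the claimed formula at r = j+1.
This completes the induction.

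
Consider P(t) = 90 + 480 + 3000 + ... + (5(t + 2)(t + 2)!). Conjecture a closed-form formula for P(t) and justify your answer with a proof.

We claim P(t) = 5(t + 3)! - 30 for all t ≥ 1.
Base step (t = 1): P(1) = 90, and the closed form gives 90. They agree.
Inductive step: suppose the statement holds for some m ≥ 1, so P(m) = 5(m + 3)! - 30.
Then P(m+1) = P(m) + (5(m + 3)(m + 3)!) = (5(m + 3)! - 30) + (5(m + 3)(m + 3)!).
Simplifying, P(m+1) = 5((m+1) + 3)! - 30,
which is the closed form with t = m+1.
This completes the induction.

P(t) = 5(t + 3)! - 30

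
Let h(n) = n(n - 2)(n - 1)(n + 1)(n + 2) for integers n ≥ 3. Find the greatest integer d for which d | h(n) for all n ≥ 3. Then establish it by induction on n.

d = 120

Computing the first values: h(3) = 120 and h(4) = 720; gcd(120, 720) = 120, so d ≤ 120.
We prove 120 | n(n - 2)(n - 1)(n + 1)(n + 2) for all n ≥ 3 by induction on n.
Base step (n = 3): h(3) = 120 = 120·(1), so 120 | h(3).
Inductive step: assume the claim holds for n = p, i.e. 120 | h(p). Then
h(p+1) − h(p) = (p-1)·p·(p+1)·(p+2)·(p+3) − (p-2)·(p-1)·p·(p+1)·(p+2) = (p-1)·p·(p+1)·(p+2)·[(p+3) − (p-2)] = 5·(p-1)·p·(p+1)·(p+2). The product of 4 consecutive integers is divisible by (4)! = 24, so h(p+1) − h(p) is divisible by 5·24 = 120. By the inductive hypothesis 120 | h(p), hence 120 | h(p+1).
By the principle of mathematical induction, the result holds for all n ≥ 3.
Therefore the largest such d is 120.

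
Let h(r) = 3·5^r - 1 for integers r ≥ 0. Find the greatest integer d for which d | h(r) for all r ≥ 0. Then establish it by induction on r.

d = 2

Computing the first values: h(0) = 2 and h(1) = 14; gcd(2, 14) = 2, so d ≤ 2.
We prove 2 | 3·5^r - 1 for all r ≥ 0 by induction on r.
For the base case r = 0: h(0) = 2 = 2·(1), so 2 | h(0).
Inductive step: assume the claim holds for r = i, i.e. 2 | h(i). Then
h(i+1) = 3·5^(i+1) - 1 = 5·(3·5^i - 1) + 4 = 5·h(i) + 4. The first term is divisible by 2 by the inductive hypothesis, and 4 is divisible by 2. Hence 2 | h(i+1).
By induction, the statement is established for all r ≥ 0.
Therefore the largest such d is 2.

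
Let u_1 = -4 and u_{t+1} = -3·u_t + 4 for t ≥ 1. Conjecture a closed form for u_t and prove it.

u_t = -5(-3)^(t - 1) + 1

Computing the first terms: u_1 = -4, u_2 = 16, u_3 = -44. This suggests u_t = -5(-3)^(t - 1) + 1.
Base step (t = 1): the formula gives -4 = -4 = u_1.
Inductive step: suppose the statement holds for some r ≥ 1, so u_r = -5(-3)^(r - 1) + 1.
Then u_{r+1} = -3·u_r + 4 = -3·(-5(-3)^(r - 1) + 1) + 4 = -5(-3)^r + 1 = -5(-3)^((r+1) - 1) + 1,
which is the claimed formula at t = r+1.
This completes the induction.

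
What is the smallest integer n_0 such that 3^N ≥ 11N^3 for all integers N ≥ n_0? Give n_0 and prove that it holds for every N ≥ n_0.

n_0 = 8

At N = 7: 2187 < 3773, so the inequality fails and n_0 ≥ 8. We prove 3^N ≥ 11N^3 for all N ≥ 8.
Base case (N = 8): 3^N = 6561 and 11N^3 = 5632, so 6561 ≥ 5632.
Inductive step: suppose the statement holds for some j ≥ 8, so 3^j ≥ 11j^3.
Then 3^(j + 1) = 3·(3^j) ≥ 3·(11j^3).
Also, for j ≥ 8 we have 3·(11j^3) ≥ 11(j+1)^3, since 3 ≥ (1 + 1/j)^3 for all j ≥ 8.
Combining, 3^(j + 1) ≥ 11(j+1)^3.
By the principle of mathematical induction, the result holds for all N ≥ 8.
Hence the smallest such n_0 is 8.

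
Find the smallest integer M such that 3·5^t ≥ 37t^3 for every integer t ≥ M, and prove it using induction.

M = 5

At t = 4: 1875 < 2368, so the inequality fails and M ≥ 5. We prove 3·5^t ≥ 37t^3 for all t ≥ 5.
For the base case t = 5: 3·5^t = 9375 and 37t^3 = 4625, so 9375 ≥ 4625.
For the inductive step, assume it holds for an arbitrary r ≥ 5, so 3·5^r ≥ 37r^3.
Then 3·5^(r + 1) = 5·(3·5^r) ≥ 5·(37r^3).
Also, for r ≥ 5 we have 5·(37r^3) ≥ 37(r+1)^3, since 5 ≥ (1 + 1/r)^3 for all r ≥ 5.
Combining, 3·5^(r + 1) ≥ 37(r+1)^3.
By the principle of mathematical induction, the result holds for all t ≥ 5.
Hence the smallest such M is 5.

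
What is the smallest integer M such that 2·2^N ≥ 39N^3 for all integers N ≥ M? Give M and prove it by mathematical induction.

M = 17

At N = 16: 131072 < 159744, so the inequality fails and M ≥ 17. We prove 2·2^N ≥ 39N^3 for all N ≥ 17.
Base case (N = 17): 2·2^N = 262144 and 39N^3 = 191607, so 262144 ≥ 191607.
Inductive step: assume the claim holds for N = j, so 2·2^j ≥ 39j^3.
Then 2·2^(j + 1) = 2·(2·2^j) ≥ 2·(39j^3).
Also, for j ≥ 17 we have 2·(39j^3) ≥ 39(j+1)^3, since 2 ≥ (1 + 1/j)^3 for all j ≥ 17.
Combining, 2·2^(j + 1) ≥ 39(j+1)^3.
This completes the induction.
Hence the smallest such M is 17.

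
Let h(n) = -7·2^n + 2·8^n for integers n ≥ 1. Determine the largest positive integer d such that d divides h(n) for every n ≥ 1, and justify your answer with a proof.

d = 2

Computing the first values: h(1) = 2 and h(2) = 100; gcd(2, 100) = 2, so d ≤ 2.
We prove 2 | -7·2^n + 2·8^n for all n ≥ 1 by induction on n.
Base case (n = 1): h(1) = 2 = 2·(1), so 2 | h(1).
Inductive step: suppose the statement holds for some k ≥ 1, i.e. 2 | h(k). Then
h(k+1) − 8·h(k) = (-7·2^(k+1) + 2·8^(k+1)) − 8·(-7·2^k + 2·8^k) = (-7)·2^k·(2 − 8) = (42)·2^k. Since 2 | h(k) by the inductive hypothesis, 2 | 8·h(k); and 2 | 42 since 42 = 2·21. Therefore 2 | h(k+1).
This completes the induction.
Therefore the largest such d is 2.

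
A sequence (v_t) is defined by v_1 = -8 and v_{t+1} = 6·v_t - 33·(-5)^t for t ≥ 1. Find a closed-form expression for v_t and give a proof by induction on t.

v_t = 3(-5)^t + 7·6^(t - 1)

Computing the first terms: v_1 = -8, v_2 = 117, v_3 = -123. This suggests v_t = 3(-5)^t + 7·6^(t - 1).
Base case (t = 1): the formula gives -8 = -8 = v_1.
For the inductive step, assume it holds for an arbitrary k ≥ 1, so v_k = 3(-5)^k + 7·6^(k - 1).
Then v_{k+1} = 6·v_k - 33·(-5)^k = 6·(3(-5)^k + 7·6^(k - 1)) - 33·(-5)^k = 3(-5)^(k + 1) + 7·6^k = 3(-5)^(k+1) + 7·6^((k+1) - 1),
which is the claimed formula at t = k+1.
Hence, by induction on t, the claim holds for every t ≥ 1.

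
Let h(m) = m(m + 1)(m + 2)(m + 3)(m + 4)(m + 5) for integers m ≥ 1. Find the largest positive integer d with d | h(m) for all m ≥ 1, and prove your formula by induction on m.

Computing the first values: h(1) = 720 and h(2) = 5040; gcd(720, 5040) = 720, so d ≤ 720.
We prove 720 | m(m + 1)(m + 2)(m + 3)(m + 4)(m + 5) for all m ≥ 1 by induction on m.
When m = 1: h(1) = 720 = 720·(1), so 720 | h(1).
Inductive step: suppose the statement holds for some k ≥ 1, i.e. 720 | h(k). Then
h(k+1) − h(k) = (k+1)·(k+2)·(k+3)·(k+4)·(k+5)·(k+6) − k·(k+1)·(k+2)·(k+3)·(k+4)·(k+5) = (k+1)·(k+2)·(k+3)·(k+4)·(k+5)·[(k+6) − k] = 6·(k+1)·(k+2)·(k+3)·(k+4)·(k+5). The product of 5 consecutive integers is divisible by (5)! = 120, so h(k+1) − h(k) is divisible by 6·120 = 720. By the inductive hypothesis 720 | h(k), hence 720 | h(k+1).
By the principle of mathematical induction, the result holds for all m ≥ 1.
Therefore the largest such d is 720.

d = 720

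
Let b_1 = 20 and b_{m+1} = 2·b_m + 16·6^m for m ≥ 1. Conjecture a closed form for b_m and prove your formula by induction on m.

Computing the first terms: b_1 = 20, b_2 = 136, b_3 = 848. This suggests b_m = -2^(m + 1) + 4·6^m.
Base case (m = 1): the formula gives 20 = 20 = b_1.
For the inductive step, assume it holds for an arbitrary i ≥ 1, so b_i = -2^(i + 1) + 4·6^i.
Then b_{i+1} = 2·b_i + 16·6^i = 2·(-2^(i + 1) + 4·6^i) + 16·6^i = -2^(i + 2) + 4·6^(i + 1) = -2^((i+1) + 1) + 4·6^(i+1),
which is the claimed formula at m = i+1.
By the principle of mathematical induction, the result holds for all m ≥ 1.

b_m = -2^(m + 1) + 4·6^m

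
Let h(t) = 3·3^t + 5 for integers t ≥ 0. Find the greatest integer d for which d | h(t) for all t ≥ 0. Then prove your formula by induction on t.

Computing the first values: h(0) = 8 and h(1) = 14; gcd(8, 14) = 2, so d ≤ 2.
We prove 2 | 3·3^t + 5 for all t ≥ 0 by induction on t.
Base step (t = 0): h(0) = 8 = 2·(4), so 2 | h(0).
Inductive step: assume the claim holds for t = i, i.e. 2 | h(i). Then
h(i+1) = 3·3^(i+1) + 5 = 3·(3·3^i + 5) - 10 = 3·h(i) - 10. The first term is divisible by 2 by the inductive hypothesis, and -10 is divisible by 2. Hence 2 | h(i+1).
By induction, the statement is established for all t ≥ 0.
Therefore the largest such d is 2.

d = 2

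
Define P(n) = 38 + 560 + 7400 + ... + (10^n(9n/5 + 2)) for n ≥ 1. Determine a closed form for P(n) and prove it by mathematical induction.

We claim P(n) = 2·10^n(n + 1) - 2 for all n ≥ 1.
Base case (n = 1): P(1) = 38, and the closed form gives 38. They agree.
Inductive step: suppose the statement holds for some r ≥ 1, so P(r) = 2·10^r(r + 1) - 2.
Then P(r+1) = P(r) + (10^r(18r + 38)) = (2·10^r(r + 1) - 2) + (10^r(18r + 38)).
Simplifying, P(r+1) = 20·10^r·r + 40·10^r - 2 = 2·10^(r+1)((r+1) + 1) - 2,
which is the closed form with n = r+1.
Hence, by induction on n, the claim holds for every n ≥ 1.

P(n) = 2·10^n(n + 1) - 2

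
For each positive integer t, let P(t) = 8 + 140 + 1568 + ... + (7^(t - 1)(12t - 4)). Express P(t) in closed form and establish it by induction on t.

We claim P(t) = 7^t(2t - 1) + 1 for all t ≥ 1.
Base case (t = 1): P(1) = 8, and the closed form gives 8. They agree.
Suppose the result is true for t = i, so P(i) = 7^i(2i - 1) + 1.
Then P(i+1) = P(i) + (7^i(12i + 8)) = (7^i(2i - 1) + 1) + (7^i(12i + 8)).
Simplifying, P(i+1) = 14·7^i·i + 7·7^i + 1 = 7^(i+1)(2(i+1) - 1) + 1,
which is the closed form with t = i+1.
By induction, the statement is established for all t ≥ 1.

P(t) = 7^t(2t - 1) + 1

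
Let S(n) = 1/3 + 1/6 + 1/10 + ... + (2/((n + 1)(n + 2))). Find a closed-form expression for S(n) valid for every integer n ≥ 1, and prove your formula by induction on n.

S(n) = n/(n + 2)

We claim S(n) = n/(n + 2) for all n ≥ 1.
Base case (n = 1): S(1) = 1/3, and the closed form gives 1/3. They agree.
For the inductive step, assume it holds for an arbitrary r ≥ 1, so S(r) = r/(r + 2).
Then S(r+1) = S(r) + (2/((r + 2)(r + 3))) = (r/(r + 2)) + (2/((r + 2)(r + 3))).
Simplifying, S(r+1) = (r + 1)/(r + 3) = (r+1)/((r+1) + 2),
which is the closed form with n = r+1.
By the principle of mathematical induction, the result holds for all n ≥ 1.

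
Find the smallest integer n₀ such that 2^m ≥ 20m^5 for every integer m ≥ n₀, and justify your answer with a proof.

At m = 28: 268435456 < 344207360, so the inequality fails and n₀ ≥ 29. We prove 2^m ≥ 20m^5 for all m ≥ 29.
Base case (m = 29): 2^m = 536870912 and 20m^5 = 410222980, so 536870912 ≥ 410222980.
Inductive step: assume the claim holds for m = p, so 2^p ≥ 20p^5.
Then 2^(p + 1) = 2·(2^p) ≥ 2·(20p^5).
Also, for p ≥ 29 we have 2·(20p^5) ≥ 20(p+1)^5, since 2 ≥ (1 + 1/p)^5 for all p ≥ 29.
Combining, 2^(p + 1) ≥ 20(p+1)^5.
This completes the induction.
Hence the smallest such n₀ is 29.

n₀ = 29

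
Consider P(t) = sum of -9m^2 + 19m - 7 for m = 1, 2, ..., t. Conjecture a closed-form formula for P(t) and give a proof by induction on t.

We claim P(t) = -t(3t^2 - 5t - 1) for all t ≥ 1.
For the base case t = 1: P(1) = 3, and the closed form gives 3. They agree.
For the inductive step, assume it holds for an arbitrary m ≥ 1, so P(m) = m(-3m^2 + 5m + 1).
Then P(m+1) = P(m) + (-9m^2 + m + 3) = (m(-3m^2 + 5m + 1)) + (-9m^2 + m + 3).
Simplifying, P(m+1) = -(m + 1)(3m^2 + m - 3) = -(m+1)(3(m+1)^2 - 5(m+1) - 1),
which is the closed form with t = m+1.
By induction, the statement is established for all t ≥ 1.

P(t) = -t(3t^2 - 5t - 1)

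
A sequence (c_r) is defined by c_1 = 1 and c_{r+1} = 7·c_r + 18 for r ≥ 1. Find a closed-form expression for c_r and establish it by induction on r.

Computing the first terms: c_1 = 1, c_2 = 25, c_3 = 193. This suggests c_r = 4·7^(r - 1) - 3.
For the base case r = 1: the formula gives 1 = 1 = c_1.
Inductive step: assume the claim holds for r = m, so c_m = 4·7^(m - 1) - 3.
Then c_{m+1} = 7·c_m + 18 = 7·(4·7^(m - 1) - 3) + 18 = 4·7^m - 3 = 4·7^((m+1) - 1) - 3,
which is the claimed formula at r = m+1.
By the principle of mathematical induction, the result holds for all r ≥ 1.

c_r = 4·7^(r - 1) - 3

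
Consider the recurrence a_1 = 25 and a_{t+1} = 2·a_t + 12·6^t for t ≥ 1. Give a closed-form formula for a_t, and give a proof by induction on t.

Computing the first terms: a_1 = 25, a_2 = 122, a_3 = 676. This suggests a_t = 7·2^(t - 1) + 3·6^t.
When t = 1: the formula gives 25 = 25 = a_1.
Suppose the result is true for t = i, so a_i = 7·2^(i - 1) + 3·6^i.
Then a_{i+1} = 2·a_i + 12·6^i = 2·(7·2^(i - 1) + 3·6^i) + 12·6^i = 7·2^i + 3·6^(i + 1) = 7·2^((i+1) - 1) + 3·6^(i+1),
which is the claimed formula at t = i+1.
By the principle of mathematical induction, the result holds for all t ≥ 1.

a_t = 7·2^(t - 1) + 3·6^t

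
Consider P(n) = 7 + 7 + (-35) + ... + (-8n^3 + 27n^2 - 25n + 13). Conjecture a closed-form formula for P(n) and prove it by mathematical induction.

We claim P(n) = -n(2n^3 - 5n^2 + n - 5) for all n ≥ 1.
When n = 1: P(1) = 7, and the closed form gives 7. They agree.
Suppose the result is true for n = m, so P(m) = m(-2m^3 + 5m^2 - m + 5).
Then P(m+1) = P(m) + (-8m^3 + 3m^2 + 5m + 7) = (m(-2m^3 + 5m^2 - m + 5)) + (-8m^3 + 3m^2 + 5m + 7).
Simplifying, P(m+1) = -(m + 1)(2m^3 + m^2 - 3m - 7) = -(m+1)(2(m+1)^3 - 5(m+1)^2 + (m+1) - 5),
which is the closed form with n = m+1.
This completes the induction.

P(n) = -n(2n^3 - 5n^2 + n - 5)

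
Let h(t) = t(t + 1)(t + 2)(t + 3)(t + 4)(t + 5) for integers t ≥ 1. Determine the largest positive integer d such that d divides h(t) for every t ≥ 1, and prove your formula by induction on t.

Computing the first values: h(1) = 720 and h(2) = 5040; gcd(720, 5040) = 720, so d ≤ 720.
We prove 720 | t(t + 1)(t + 2)(t + 3)(t + 4)(t + 5) for all t ≥ 1 by induction on t.
Base step (t = 1): h(1) = 720 = 720·(1), so 720 | h(1).
Inductive step: suppose the statement holds for some p ≥ 1, i.e. 720 | h(p). Then
h(p+1) − h(p) = (p+1)·(p+2)·(p+3)·(p+4)·(p+5)·(p+6) − p·(p+1)·(p+2)·(p+3)·(p+4)·(p+5) = (p+1)·(p+2)·(p+3)·(p+4)·(p+5)·[(p+6) − p] = 6·(p+1)·(p+2)·(p+3)·(p+4)·(p+5). The product of 5 consecutive integers is divisible by (5)! = 120, so h(p+1) − h(p) is divisible by 6·120 = 720. By the inductive hypothesis 720 | h(p), hence 720 | h(p+1).
By the principle of mathematical induction, the result holds for all t ≥ 1.
Therefore the largest such d is 720.

d = 720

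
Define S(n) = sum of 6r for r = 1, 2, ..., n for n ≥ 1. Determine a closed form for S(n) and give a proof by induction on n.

S(n) = 3n(n + 1)

We claim S(n) = 3n(n + 1) for all n ≥ 1.
For the base case n = 1: S(1) = 6, and the closed form gives 6. They agree.
Inductive step: suppose the statement holds for some r ≥ 1, so S(r) = 3r(r + 1).
Then S(r+1) = S(r) + (6r + 6) = (3r(r + 1)) + (6r + 6).
Simplifying, S(r+1) = 3(r + 1)(r + 2) = 3(r+1)((r+1) + 1),
which is the closed form with n = r+1.
Hence, by induction on n, the claim holds for every n ≥ 1.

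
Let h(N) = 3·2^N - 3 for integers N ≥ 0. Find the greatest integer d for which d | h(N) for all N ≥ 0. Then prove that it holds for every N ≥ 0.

d = 3

Computing the first values: h(0) = 0 and h(1) = 3; gcd(0, 3) = 3, so d ≤ 3.
We prove 3 | 3·2^N - 3 for all N ≥ 0 by induction on N.
For the base case N = 0: h(0) = 0 = 3·(0), so 3 | h(0).
For the inductive step, assume it holds for an arbitrary m ≥ 0, i.e. 3 | h(m). Then
h(m+1) = 3·2^(m+1) - 3 = 2·(3·2^m - 3) + 3 = 2·h(m) + 3. The first term is divisible by 3 by the inductive hypothesis, and 3 is divisible by 3. Hence 3 | h(m+1).
This completes the induction.
Therefore the largest such d is 3.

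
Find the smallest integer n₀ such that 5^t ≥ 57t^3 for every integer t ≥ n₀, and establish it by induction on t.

n₀ = 6

At t = 5: 3125 < 7125, so the inequality fails and n₀ ≥ 6. We prove 5^t ≥ 57t^3 for all t ≥ 6.
When t = 6: 5^t = 15625 and 57t^3 = 12312, so 15625 ≥ 12312.
Suppose the result is true for t = i, so 5^i ≥ 57i^3.
Then 5^(i + 1) = 5·(5^i) ≥ 5·(57i^3).
Also, for i ≥ 6 we have 5·(57i^3) ≥ 57(i+1)^3, since 5 ≥ (1 + 1/i)^3 for all i ≥ 6.
Combining, 5^(i + 1) ≥ 57(i+1)^3.
This completes the induction.
Hence the smallest such n₀ is 6.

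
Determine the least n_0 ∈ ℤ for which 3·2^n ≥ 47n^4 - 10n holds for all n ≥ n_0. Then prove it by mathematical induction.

At n = 21: 6291456 < 9140397, so the inequality fails and n_0 ≥ 22. We prove 3·2^n ≥ 47n^4 - 10n for all n ≥ 22.
Base step (n = 22): 3·2^n = 12582912 and 47n^4 - 10n = 11009812, so 12582912 ≥ 11009812.
Inductive step: assume the claim holds for n = k, so 3·2^k ≥ 47k^4 - 10k.
Then 3·2^(k + 1) = 2·(3·2^k) ≥ 2·(47k^4 - 10k).
Also, for k ≥ 22 we have 2·(47k^4 - 10k) ≥ 47(k+1)^4 - 10(k+1), since 2·(47k^4 - 10k) − (47(k+1)^4 - 10(k+1)) = 47k^4 - 188k^3 - 282k^2 - 198k - 37, which is nonnegative for all k ≥ 22.
Combining, 3·2^(k + 1) ≥ 47(k+1)^4 - 10(k+1).
By induction, the statement is established for all n ≥ 22.
Hence the smallest such n_0 is 22.

n_0 = 22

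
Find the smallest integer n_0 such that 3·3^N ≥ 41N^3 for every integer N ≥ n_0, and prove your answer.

n_0 = 9

At N = 8: 19683 < 20992, so the inequality fails and n_0 ≥ 9. We prove 3·3^N ≥ 41N^3 for all N ≥ 9.
For the base case N = 9: 3·3^N = 59049 and 41N^3 = 29889, so 59049 ≥ 29889.
Suppose the result is true for N = j, so 3·3^j ≥ 41j^3.
Then 3·3^(j + 1) = 3·(3·3^j) ≥ 3·(41j^3).
Also, for j ≥ 9 we have 3·(41j^3) ≥ 41(j+1)^3, since 3 ≥ (1 + 1/j)^3 for all j ≥ 9.
Combining, 3·3^(j + 1) ≥ 41(j+1)^3.
By induction, the statement is established for all N ≥ 9.
Hence the smallest such n_0 is 9.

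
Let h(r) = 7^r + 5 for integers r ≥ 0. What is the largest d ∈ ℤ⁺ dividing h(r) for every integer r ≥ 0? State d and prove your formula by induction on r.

d = 6

Computing the first values: h(0) = 6 and h(1) = 12; gcd(6, 12) = 6, so d ≤ 6.
We prove 6 | 7^r + 5 for all r ≥ 0 by induction on r.
Base step (r = 0): h(0) = 6 = 6·(1), so 6 | h(0).
Inductive step: assume the claim holds for r = j, i.e. 6 | h(j). Then
h(j+1) = 7^(j+1) + 5 = 7·(7^j + 5) - 30 = 7·h(j) - 30. The first term is divisible by 6 by the inductive hypothesis, and -30 is divisible by 6. Hence 6 | h(j+1).
Hence, by induction on r, the claim holds for every r ≥ 0.
Therefore the largest such d is 6.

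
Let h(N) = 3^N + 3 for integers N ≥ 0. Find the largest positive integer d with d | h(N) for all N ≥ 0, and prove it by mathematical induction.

Computing the first values: h(0) = 4 and h(1) = 6; gcd(4, 6) = 2, so d ≤ 2.
We prove 2 | 3^N + 3 for all N ≥ 0 by induction on N.
Base case (N = 0): h(0) = 4 = 2·(2), so 2 | h(0).
For the inductive step, assume it holds for an arbitrary m ≥ 0, i.e. 2 | h(m). Then
h(m+1) = 3^(m+1) + 3 = 3·(3^m + 3) - 6 = 3·h(m) - 6. The first term is divisible by 2 by the inductive hypothesis, and -6 is divisible by 2. Hence 2 | h(m+1).
By induction, the statement is established for all N ≥ 0.
Therefore the largest such d is 2.

d = 2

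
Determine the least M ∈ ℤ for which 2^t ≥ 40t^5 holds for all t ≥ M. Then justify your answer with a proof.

At t = 29: 536870912 < 820445960, so the inequality fails and M ≥ 30. We prove 2^t ≥ 40t^5 for all t ≥ 30.
When t = 30: 2^t = 1073741824 and 40t^5 = 972000000, so 1073741824 ≥ 972000000.
Inductive step: assume the claim holds for t = k, so 2^k ≥ 40k^5.
Then 2^(k + 1) = 2·(2^k) ≥ 2·(40k^5).
Also, for k ≥ 30 we have 2·(40k^5) ≥ 40(k+1)^5, since 2 ≥ (1 + 1/k)^5 for all k ≥ 30.
Combining, 2^(k + 1) ≥ 40(k+1)^5.
By the principle of mathematical induction, the result holds for all t ≥ 30.
Hence the smallest such M is 30.

M = 30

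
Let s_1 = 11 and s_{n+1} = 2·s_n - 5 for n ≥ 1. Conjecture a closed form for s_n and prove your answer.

Computing the first terms: s_1 = 11, s_2 = 17, s_3 = 29. This suggests s_n = 3·2^n + 5.
When n = 1: the formula gives 11 = 11 = s_1.
For the inductive step, assume it holds for an arbitrary m ≥ 1, so s_m = 3·2^m + 5.
Then s_{m+1} = 2·s_m - 5 = 2·(3·2^m + 5) - 5 = 3·2^(m + 1) + 5,
which is the claimed formula at n = m+1.
By induction, the statement is established for all n ≥ 1.

s_n = 3·2^n + 5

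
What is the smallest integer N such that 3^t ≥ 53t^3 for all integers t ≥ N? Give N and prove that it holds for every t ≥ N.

At t = 9: 19683 < 38637, so the inequality fails and N ≥ 10. We prove 3^t ≥ 53t^3 for all t ≥ 10.
For the base case t = 10: 3^t = 59049 and 53t^3 = 53000, so 59049 ≥ 53000.
Suppose the result is true for t = j, so 3^j ≥ 53j^3.
Then 3^(j + 1) = 3·(3^j) ≥ 3·(53j^3).
Also, for j ≥ 10 we have 3·(53j^3) ≥ 53(j+1)^3, since 3 ≥ (1 + 1/j)^3 for all j ≥ 10.
Combining, 3^(j + 1) ≥ 53(j+1)^3.
By induction, the statement is established for all t ≥ 10.
Hence the smallest such N is 10.

N = 10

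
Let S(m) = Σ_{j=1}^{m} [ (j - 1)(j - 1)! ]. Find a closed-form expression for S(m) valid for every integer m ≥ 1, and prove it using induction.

We claim S(m) = m! - 1 for all m ≥ 1.
Base case (m = 1): S(1) = 0, and the closed form gives 0. They agree.
Suppose the result is true for m = j, so S(j) = j! - 1.
Then S(j+1) = S(j) + (j·j!) = (j! - 1) + (j·j!).
Simplifying, S(j+1) = (j+1)! - 1,
which is the closed form with m = j+1.
By the principle of mathematical induction, the result holds for all m ≥ 1.

S(m) = m! - 1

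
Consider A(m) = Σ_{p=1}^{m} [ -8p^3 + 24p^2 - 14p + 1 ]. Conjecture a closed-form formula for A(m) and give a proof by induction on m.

We claim A(m) = -m(2m^3 - 4m^2 - 3m + 2) for all m ≥ 1.
Base case (m = 1): A(1) = 3, and the closed form gives 3. They agree.
Inductive step: assume the claim holds for m = p, so A(p) = p(-2p^3 + 4p^2 + 3p - 2).
Then A(p+1) = A(p) + (-8p^3 + 10p + 3) = (p(-2p^3 + 4p^2 + 3p - 2)) + (-8p^3 + 10p + 3).
Simplifying, A(p+1) = -(p + 1)(2p^3 + 2p^2 - 5p - 3) = -(p+1)(2(p+1)^3 - 4(p+1)^2 - 3(p+1) + 2),
which is the closed form with m = p+1.
By the principle of mathematical induction, the result holds for all m ≥ 1.

A(m) = -m(2m^3 - 4m^2 - 3m + 2)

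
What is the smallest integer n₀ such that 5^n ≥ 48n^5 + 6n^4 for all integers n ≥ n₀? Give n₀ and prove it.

At n = 9: 1953125 < 2873718, so the inequality fails and n₀ ≥ 10. We prove 5^n ≥ 48n^5 + 6n^4 for all n ≥ 10.
For the base case n = 10: 5^n = 9765625 and 48n^5 + 6n^4 = 4860000, so 9765625 ≥ 4860000.
Suppose the result is true for n = j, so 5^j ≥ 48j^5 + 6j^4.
Then 5^(j + 1) = 5·(5^j) ≥ 5·(48j^5 + 6j^4).
Also, for j ≥ 10 we have 5·(48j^5 + 6j^4) ≥ 48(j+1)^5 + 6(j+1)^4, since 5·(48j^5 + 6j^4) − (48(j+1)^5 + 6(j+1)^4) = 192j^5 - 216j^4 - 504j^3 - 516j^2 - 264j - 54, which is nonnegative for all j ≥ 10.
Combining, 5^(j + 1) ≥ 48(j+1)^5 + 6(j+1)^4.
By the principle of mathematical induction, the result holds for all n ≥ 10.
Hence the smallest such n₀ is 10.

n₀ = 10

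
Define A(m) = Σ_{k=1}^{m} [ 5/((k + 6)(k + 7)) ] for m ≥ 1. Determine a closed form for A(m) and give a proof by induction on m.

We claim A(m) = 5m/(7(m + 7)) for all m ≥ 1.
Base case (m = 1): A(1) = 5/56, and the closed form gives 5/56. They agree.
Inductive step: assume the claim holds for m = k, so A(k) = 5k/(7(k + 7)).
Then A(k+1) = A(k) + (5/((k + 7)(k + 8))) = (5k/(7(k + 7))) + (5/((k + 7)(k + 8))).
Simplifying, A(k+1) = 5(k + 1)/(7(k + 8)) = 5(k+1)/(7((k+1) + 7)),
which is the closed form with m = k+1.
This completes the induction.

A(m) = 5m/(7(m + 7))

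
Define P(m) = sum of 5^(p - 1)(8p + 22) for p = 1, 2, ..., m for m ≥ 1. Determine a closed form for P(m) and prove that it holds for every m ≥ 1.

P(m) = 5^m(2m + 5) - 5

We claim P(m) = 5^m(2m + 5) - 5 for all m ≥ 1.
For the base case m = 1: P(1) = 30, and the closed form gives 30. They agree.
Inductive step: assume the claim holds for m = p, so P(p) = 5^p(2p + 5) - 5.
Then P(p+1) = P(p) + (5^p(8p + 30)) = (5^p(2p + 5) - 5) + (5^p(8p + 30)).
Simplifying, P(p+1) = 10·5^p·p + 35·5^p - 5 = 5^(p+1)(2(p+1) + 5) - 5,
which is the closed form with m = p+1.
Hence, by induction on m, the claim holds for every m ≥ 1.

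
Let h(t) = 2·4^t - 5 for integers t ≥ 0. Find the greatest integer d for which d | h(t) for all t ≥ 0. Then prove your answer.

d = 3

Computing the first values: h(0) = -3 and h(1) = 3; gcd(-3, 3) = 3, so d ≤ 3.
We prove 3 | 2·4^t - 5 for all t ≥ 0 by induction on t.
When t = 0: h(0) = -3 = 3·(-1), so 3 | h(0).
Inductive step: assume the claim holds for t = i, i.e. 3 | h(i). Then
h(i+1) = 2·4^(i+1) - 5 = 4·(2·4^i - 5) + 15 = 4·h(i) + 15. The first term is divisible by 3 by the inductive hypothesis, and 15 is divisible by 3. Hence 3 | h(i+1).
Hence, by induction on t, the claim holds for every t ≥ 0.
Therefore the largest such d is 3.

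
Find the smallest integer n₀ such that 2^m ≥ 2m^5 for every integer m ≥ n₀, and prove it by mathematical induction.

At m = 23: 8388608 < 12872686, so the inequality fails and n₀ ≥ 24. We prove 2^m ≥ 2m^5 for all m ≥ 24.
Base step (m = 24): 2^m = 16777216 and 2m^5 = 15925248, so 16777216 ≥ 15925248.
For the inductive step, assume it holds for an arbitrary r ≥ 24, so 2^r ≥ 2r^5.
Then 2^(r + 1) = 2·(2^r) ≥ 2·(2r^5).
Also, for r ≥ 24 we have 2·(2r^5) ≥ 2(r+1)^5, since 2 ≥ (1 + 1/r)^5 for all r ≥ 24.
Combining, 2^(r + 1) ≥ 2(r+1)^5.
Hence, by induction on m, the claim holds for every m ≥ 24.
Hence the smallest such n₀ is 24.

n₀ = 24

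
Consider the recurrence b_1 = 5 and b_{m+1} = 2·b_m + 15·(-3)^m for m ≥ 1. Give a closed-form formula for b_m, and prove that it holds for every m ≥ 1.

Computing the first terms: b_1 = 5, b_2 = -35, b_3 = 65. This suggests b_m = (-3)^(m + 1) - 2^(m + 1).
When m = 1: the formula gives 5 = 5 = b_1.
For the inductive step, assume it holds for an arbitrary r ≥ 1, so b_r = (-3)^(r + 1) - 2^(r + 1).
Then b_{r+1} = 2·b_r + 15·(-3)^r = 2·((-3)^(r + 1) - 2^(r + 1)) + 15·(-3)^r = (-3)^(r + 2) - 2^(r + 2) = (-3)^((r+1) + 1) - 2^((r+1) + 1),
which is the claimed formula at m = r+1.
This completes the induction.

b_m = (-3)^(m + 1) - 2^(m + 1)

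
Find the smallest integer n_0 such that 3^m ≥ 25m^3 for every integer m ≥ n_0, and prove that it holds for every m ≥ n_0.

At m = 8: 6561 < 12800, so the inequality fails and n_0 ≥ 9. We prove 3^m ≥ 25m^3 for all m ≥ 9.
When m = 9: 3^m = 19683 and 25m^3 = 18225, so 19683 ≥ 18225.
Inductive step: suppose the statement holds for some r ≥ 9, so 3^r ≥ 25r^3.
Then 3^(r + 1) = 3·(3^r) ≥ 3·(25r^3).
Also, for r ≥ 9 we have 3·(25r^3) ≥ 25(r+1)^3, since 3 ≥ (1 + 1/r)^3 for all r ≥ 9.
Combining, 3^(r + 1) ≥ 25(r+1)^3.
By the principle of mathematical induction, the result holds for all m ≥ 9.
Hence the smallest such n_0 is 9.

n_0 = 9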